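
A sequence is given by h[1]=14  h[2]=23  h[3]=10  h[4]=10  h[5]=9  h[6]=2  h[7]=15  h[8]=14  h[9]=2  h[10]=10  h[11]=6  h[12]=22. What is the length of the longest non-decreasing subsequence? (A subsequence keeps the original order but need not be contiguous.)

4

Track the smallest tail for each achievable length (allowing ties):
14 → extends → [14]
23 → extends → [14, 23]
10 → replaces 14 → [10, 23]
10 → replaces 23 → [10, 10]
9 → replaces 10 → [9, 10]
2 → replaces 9 → [2, 10]
15 → extends → [2, 10, 15]
14 → replaces 15 → [2, 10, 14]
2 → replaces 10 → [2, 2, 14]
10 → replaces 14 → [2, 2, 10]
6 → replaces 10 → [2, 2, 6]
22 → extends → [2, 2, 6, 22]
Four tails, so the longest non-decreasing subsequence has length 4 (e.g. 10, 10, 15, 22).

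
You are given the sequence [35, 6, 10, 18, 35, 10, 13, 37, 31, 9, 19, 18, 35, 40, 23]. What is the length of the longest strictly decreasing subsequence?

4

Negate each value so 'decreasing' becomes 'increasing', then run patience tails on the negated sequence:
-35 → extends → [-35]
-6 → extends → [-35, -6]
-10 → replaces -6 → [-35, -10]
-18 → replaces -10 → [-35, -18]
-35 → already a tail → [-35, -18]
-10 → extends → [-35, -18, -10]
-13 → replaces -10 → [-35, -18, -13]
-37 → replaces -35 → [-37, -18, -13]
-31 → replaces -18 → [-37, -31, -13]
-9 → extends → [-37, -31, -13, -9]
-19 → replaces -13 → [-37, -31, -19, -9]
-18 → replaces -9 → [-37, -31, -19, -18]
-35 → replaces -31 → [-37, -35, -19, -18]
-40 → replaces -37 → [-40, -35, -19, -18]
-23 → replaces -19 → [-40, -35, -23, -18]
Four tails, so the longest strictly decreasing subsequence of the original has length 4.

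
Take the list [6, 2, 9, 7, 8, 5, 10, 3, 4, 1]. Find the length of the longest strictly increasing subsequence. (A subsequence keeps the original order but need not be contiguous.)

4

Let dp[i] be the length of the longest such subsequence ending at index i:
i:      1  2  3  4  5  6  7  8  9 10
a[i]:   6  2  9  7  8  5 10  3  4  1
dp:     1  1  2  2  3  2  4  2  3  1
Maximum dp value is 4.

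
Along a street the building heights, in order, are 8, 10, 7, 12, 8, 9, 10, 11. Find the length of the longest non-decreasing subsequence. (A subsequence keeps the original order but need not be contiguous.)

5

Track the smallest tail for each achievable length (allowing ties):
8 → extends → [8]
10 → extends → [8, 10]
7 → replaces 8 → [7, 10]
12 → extends → [7, 10, 12]
8 → replaces 10 → [7, 8, 12]
9 → replaces 12 → [7, 8, 9]
10 → extends → [7, 8, 9, 10]
11 → extends → [7, 8, 9, 10, 11]
Five tails, so the longest non-decreasing subsequence has length 5 (e.g. 8, 8, 9, 10, 11).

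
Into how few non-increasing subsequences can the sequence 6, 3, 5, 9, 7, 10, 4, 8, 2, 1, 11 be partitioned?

5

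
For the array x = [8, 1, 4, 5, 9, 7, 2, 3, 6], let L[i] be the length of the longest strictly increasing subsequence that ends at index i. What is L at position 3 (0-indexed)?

3

dp[i] = 1 + max{dp[j] : j<i, x[j]<x[i]} (or 1 if no such j):
i:     0 1 2 3 4 5 6 7 8
x[i]:  8 1 4 5 9 7 2 3 6
dp:    1 1 2 3 4 4 2 3 4
At index 3 the value is 3.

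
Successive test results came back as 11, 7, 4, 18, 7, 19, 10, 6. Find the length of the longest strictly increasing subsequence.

3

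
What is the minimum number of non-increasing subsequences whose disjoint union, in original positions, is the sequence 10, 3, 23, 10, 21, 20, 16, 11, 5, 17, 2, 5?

4

Place each on the leftmost legal pile:
10 → new pile 1 (tops now [10])
3 → pile 1 (tops now [3])
23 → new pile 2 (tops now [3, 23])
10 → pile 2 (tops now [3, 10])
21 → new pile 3 (tops now [3, 10, 21])
20 → pile 3 (tops now [3, 10, 20])
16 → pile 3 (tops now [3, 10, 16])
11 → pile 3 (tops now [3, 10, 11])
5 → pile 2 (tops now [3, 5, 11])
17 → new pile 4 (tops now [3, 5, 11, 17])
2 → pile 1 (tops now [2, 5, 11, 17])
5 → pile 2 (tops now [2, 5, 11, 17])
Four piles.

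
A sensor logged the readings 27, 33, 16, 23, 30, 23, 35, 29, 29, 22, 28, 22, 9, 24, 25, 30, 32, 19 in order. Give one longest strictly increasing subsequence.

Patience tails give the LIS length; then backtrack through the dp parents:
27 → extends → [27]
33 → extends → [27, 33]
16 → replaces 27 → [16, 33]
23 → replaces 33 → [16, 23]
30 → extends → [16, 23, 30]
23 → already a tail → [16, 23, 30]
35 → extends → [16, 23, 30, 35]
29 → replaces 30 → [16, 23, 29, 35]
29 → already a tail → [16, 23, 29, 35]
22 → replaces 23 → [16, 22, 29, 35]
28 → replaces 29 → [16, 22, 28, 35]
22 → already a tail → [16, 22, 28, 35]
9 → replaces 16 → [9, 22, 28, 35]
24 → replaces 28 → [9, 22, 24, 35]
25 → replaces 35 → [9, 22, 24, 25]
30 → extends → [9, 22, 24, 25, 30]
32 → extends → [9, 22, 24, 25, 30, 32]
19 → replaces 22 → [9, 19, 24, 25, 30, 32]
Length 6; one witness is 16, 23, 24, 25, 30, 32.

16, 23, 24, 25, 30, 32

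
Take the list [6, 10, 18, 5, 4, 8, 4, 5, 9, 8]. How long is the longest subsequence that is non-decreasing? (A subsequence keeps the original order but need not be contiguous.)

4

Let dp[i] be the length of the longest such subsequence ending at index i:
i:      1  2  3  4  5  6  7  8  9 10
a[i]:   6 10 18  5  4  8  4  5  9  8
dp:     1  2  3  1  1  2  2  3  4  4
Maximum dp value is 4.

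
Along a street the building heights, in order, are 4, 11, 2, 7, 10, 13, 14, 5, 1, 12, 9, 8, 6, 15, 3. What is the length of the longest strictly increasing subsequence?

Let dp[i] be the length of the longest such subsequence ending at index i:
i:      1  2  3  4  5  6  7  8  9 10 11 12 13 14 15
a[i]:   4 11  2  7 10 13 14  5  1 12  9  8  6 15  3
dp:     1  2  1  2  3  4  5  2  1  4  3  3  3  6  2
Maximum dp value is 6.

6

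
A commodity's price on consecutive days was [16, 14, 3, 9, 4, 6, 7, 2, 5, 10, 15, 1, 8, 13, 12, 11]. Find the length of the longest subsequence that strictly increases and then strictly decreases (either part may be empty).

inc[i] = longest strictly increasing subsequence ending at i; dec[i] = longest strictly decreasing subsequence starting at i:
i:      1  2  3  4  5  6  7  8  9 10 11 12 13 14 15 16
a[i]:  16 14  3  9  4  6  7  2  5 10 15  1  8 13 12 11
inc:    1  1  1  2  2  3  4  1  3  5  6  1  5  6  6  6
dec:    6  5  3  4  3  3  3  2  2  2  4  1  1  3  2  1
Best peak at i=11 (value 15): inc=6, dec=4, length 6+4−1 = 9.

9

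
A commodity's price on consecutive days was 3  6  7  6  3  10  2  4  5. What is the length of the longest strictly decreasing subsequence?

4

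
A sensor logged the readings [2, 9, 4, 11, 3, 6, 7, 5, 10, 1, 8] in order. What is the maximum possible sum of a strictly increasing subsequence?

Let S[i] be the best sum of a strictly increasing subsequence ending at i:
i:      1  2  3  4  5  6  7  8  9 10 11
a[i]:   2  9  4 11  3  6  7  5 10  1  8
S:      2 11  6 22  5 12 19 11 29  1 27
Maximum is 29 (e.g. 2 + 4 + 6 + 7 + 10).

29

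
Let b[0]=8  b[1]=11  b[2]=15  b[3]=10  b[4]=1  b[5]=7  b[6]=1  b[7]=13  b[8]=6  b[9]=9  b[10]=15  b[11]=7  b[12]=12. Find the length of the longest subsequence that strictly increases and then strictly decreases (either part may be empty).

6

inc[i] = longest strictly increasing subsequence ending at i; dec[i] = longest strictly decreasing subsequence starting at i:
i:      0  1  2  3  4  5  6  7  8  9 10 11 12
b[i]:   8 11 15 10  1  7  1 13  6  9 15  7 12
inc:    1  2  3  2  1  2  1  3  2  3  4  3  4
dec:    3  4  4  3  1  2  1  3  1  2  2  1  1
Best peak at i=2 (value 15): inc=3, dec=4, length 3+4−1 = 6.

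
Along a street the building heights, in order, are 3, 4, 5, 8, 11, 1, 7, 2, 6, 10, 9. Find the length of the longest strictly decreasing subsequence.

Let dp[i] be the longest strictly decreasing subsequence ending at i:
i:      1  2  3  4  5  6  7  8  9 10 11
a[i]:   3  4  5  8 11  1  7  2  6 10  9
dp:     1  1  1  1  1  2  2  3  3  2  3
Maximum is 3.

3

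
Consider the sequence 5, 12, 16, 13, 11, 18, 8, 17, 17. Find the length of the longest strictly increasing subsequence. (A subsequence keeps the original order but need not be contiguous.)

4

Track the smallest tail for each achievable length (strict):
5 → extends → [5]
12 → extends → [5, 12]
16 → extends → [5, 12, 16]
13 → replaces 16 → [5, 12, 13]
11 → replaces 12 → [5, 11, 13]
18 → extends → [5, 11, 13, 18]
8 → replaces 11 → [5, 8, 13, 18]
17 → replaces 18 → [5, 8, 13, 17]
17 → already a tail → [5, 8, 13, 17]
Four tails, so the longest strictly increasing subsequence has length 4 (e.g. 5, 12, 16, 18).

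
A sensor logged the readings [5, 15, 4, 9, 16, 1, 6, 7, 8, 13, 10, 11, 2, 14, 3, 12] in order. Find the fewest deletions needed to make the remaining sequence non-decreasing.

Fewest deletions = n − (longest non-decreasing subsequence).
i:      1  2  3  4  5  6  7  8  9 10 11 12 13 14 15 16
a[i]:   5 15  4  9 16  1  6  7  8 13 10 11  2 14  3 12
dp:     1  2  1  2  3  1  2  3  4  5  5  6  2  7  3  7
max dp = 7, so deletions = 16 − 7 = 9.

9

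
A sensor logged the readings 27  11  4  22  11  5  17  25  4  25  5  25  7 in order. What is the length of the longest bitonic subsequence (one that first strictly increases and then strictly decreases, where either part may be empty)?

5

inc[i] = longest strictly increasing subsequence ending at i; dec[i] = longest strictly decreasing subsequence starting at i:
i:      1  2  3  4  5  6  7  8  9 10 11 12 13
a[i]:  27 11  4 22 11  5 17 25  4 25  5 25  7
inc:    1  1  1  2  2  2  3  4  1  4  2  4  3
dec:    5  3  1  4  3  2  2  2  1  2  1  2  1
Best peak at i=1 (value 27): inc=1, dec=5, length 1+5−1 = 5.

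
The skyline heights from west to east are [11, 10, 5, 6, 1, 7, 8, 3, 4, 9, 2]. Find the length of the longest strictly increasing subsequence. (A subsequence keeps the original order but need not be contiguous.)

5

Let dp[i] be the length of the longest such subsequence ending at index i:
i:      1  2  3  4  5  6  7  8  9 10 11
a[i]:  11 10  5  6  1  7  8  3  4  9  2
dp:     1  1  1  2  1  3  4  2  3  5  2
Maximum dp value is 5.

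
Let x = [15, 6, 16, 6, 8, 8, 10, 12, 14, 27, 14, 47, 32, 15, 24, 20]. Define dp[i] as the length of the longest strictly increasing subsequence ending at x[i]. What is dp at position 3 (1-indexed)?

dp[i] = 1 + max{dp[j] : j<i, x[j]<x[i]} (or 1 if no such j):
i:      1  2  3  4  5  6  7  8  9 10 11 12 13 14 15 16
x[i]:  15  6 16  6  8  8 10 12 14 27 14 47 32 15 24 20
dp:     1  1  2  1  2  2  3  4  5  6  5  7  7  6  7  7
At index 3 the value is 2.

2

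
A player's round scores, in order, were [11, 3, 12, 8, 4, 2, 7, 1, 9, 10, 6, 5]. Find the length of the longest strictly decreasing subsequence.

5

Let dp[i] be the longest strictly decreasing subsequence ending at i:
i:      1  2  3  4  5  6  7  8  9 10 11 12
a[i]:  11  3 12  8  4  2  7  1  9 10  6  5
dp:     1  2  1  2  3  4  3  5  2  2  4  5
Maximum is 5.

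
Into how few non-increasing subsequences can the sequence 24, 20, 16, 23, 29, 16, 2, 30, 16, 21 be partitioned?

4

Place each on the leftmost legal pile:
24 → new pile 1 (tops now [24])
20 → pile 1 (tops now [20])
16 → pile 1 (tops now [16])
23 → new pile 2 (tops now [16, 23])
29 → new pile 3 (tops now [16, 23, 29])
16 → pile 1 (tops now [16, 23, 29])
2 → pile 1 (tops now [2, 23, 29])
30 → new pile 4 (tops now [2, 23, 29, 30])
16 → pile 2 (tops now [2, 16, 29, 30])
21 → pile 3 (tops now [2, 16, 21, 30])
Four piles.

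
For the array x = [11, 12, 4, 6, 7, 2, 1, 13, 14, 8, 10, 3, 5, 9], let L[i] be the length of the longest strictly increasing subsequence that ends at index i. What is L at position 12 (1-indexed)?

2

dp[i] = 1 + max{dp[j] : j<i, x[j]<x[i]} (or 1 if no such j):
i:      1  2  3  4  5  6  7  8  9 10 11 12 13 14
x[i]:  11 12  4  6  7  2  1 13 14  8 10  3  5  9
dp:     1  2  1  2  3  1  1  4  5  4  5  2  3  5
At index 12 the value is 2.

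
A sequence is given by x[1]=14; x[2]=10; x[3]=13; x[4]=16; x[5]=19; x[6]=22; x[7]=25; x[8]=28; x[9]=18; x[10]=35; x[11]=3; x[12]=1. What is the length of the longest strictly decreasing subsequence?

4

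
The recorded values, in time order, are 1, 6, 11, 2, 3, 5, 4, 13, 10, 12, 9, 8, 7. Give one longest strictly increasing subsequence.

Patience tails give the LIS length; then backtrack through the dp parents:
1 → extends → [1]
6 → extends → [1, 6]
11 → extends → [1, 6, 11]
2 → replaces 6 → [1, 2, 11]
3 → replaces 11 → [1, 2, 3]
5 → extends → [1, 2, 3, 5]
4 → replaces 5 → [1, 2, 3, 4]
13 → extends → [1, 2, 3, 4, 13]
10 → replaces 13 → [1, 2, 3, 4, 10]
12 → extends → [1, 2, 3, 4, 10, 12]
9 → replaces 10 → [1, 2, 3, 4, 9, 12]
8 → replaces 9 → [1, 2, 3, 4, 8, 12]
7 → replaces 8 → [1, 2, 3, 4, 7, 12]
Length 6; one witness is 1, 2, 3, 5, 10, 12.

1, 2, 3, 5, 10, 12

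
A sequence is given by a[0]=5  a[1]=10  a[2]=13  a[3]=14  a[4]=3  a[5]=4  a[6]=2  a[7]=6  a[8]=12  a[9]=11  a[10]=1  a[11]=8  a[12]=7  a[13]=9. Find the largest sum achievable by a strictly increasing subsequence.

Let S[i] be the best sum of a strictly increasing subsequence ending at i:
i:      0  1  2  3  4  5  6  7  8  9 10 11 12 13
a[i]:   5 10 13 14  3  4  2  6 12 11  1  8  7  9
S:      5 15 28 42  3  7  2 13 27 26  1 21 20 30
Maximum is 42 (e.g. 5 + 10 + 13 + 14).

42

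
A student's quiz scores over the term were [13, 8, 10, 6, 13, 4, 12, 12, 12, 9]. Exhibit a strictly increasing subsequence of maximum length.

Patience tails give the LIS length; then backtrack through the dp parents:
13 → extends → [13]
8 → replaces 13 → [8]
10 → extends → [8, 10]
6 → replaces 8 → [6, 10]
13 → extends → [6, 10, 13]
4 → replaces 6 → [4, 10, 13]
12 → replaces 13 → [4, 10, 12]
12 → already a tail → [4, 10, 12]
12 → already a tail → [4, 10, 12]
9 → replaces 10 → [4, 9, 12]
Length 3; one witness is 8, 10, 13.

8, 10, 13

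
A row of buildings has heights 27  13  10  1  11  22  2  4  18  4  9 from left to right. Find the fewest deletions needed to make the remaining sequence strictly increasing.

Fewest deletions = n − (longest strictly increasing subsequence).
Patience tails:
27 → extends → [27]
13 → replaces 27 → [13]
10 → replaces 13 → [10]
1 → replaces 10 → [1]
11 → extends → [1, 11]
22 → extends → [1, 11, 22]
2 → replaces 11 → [1, 2, 22]
4 → replaces 22 → [1, 2, 4]
18 → extends → [1, 2, 4, 18]
4 → already a tail → [1, 2, 4, 18]
9 → replaces 18 → [1, 2, 4, 9]
Longest strictly increasing subsequence has length 4, so deletions = 11 − 4 = 7.

7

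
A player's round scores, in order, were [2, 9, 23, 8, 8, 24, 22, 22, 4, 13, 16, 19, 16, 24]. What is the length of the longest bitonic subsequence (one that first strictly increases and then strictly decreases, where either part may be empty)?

inc[i] = longest strictly increasing subsequence ending at i; dec[i] = longest strictly decreasing subsequence starting at i:
i:      1  2  3  4  5  6  7  8  9 10 11 12 13 14
a[i]:   2  9 23  8  8 24 22 22  4 13 16 19 16 24
inc:    1  2  3  2  2  4  3  3  2  3  4  5  4  6
dec:    1  3  4  2  2  4  3  3  1  1  1  2  1  1
Best peak at i=6 (value 24): inc=4, dec=4, length 4+4−1 = 7.

7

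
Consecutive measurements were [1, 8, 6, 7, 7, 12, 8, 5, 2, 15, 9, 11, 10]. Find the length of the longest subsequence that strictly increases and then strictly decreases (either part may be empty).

7

inc[i] = longest strictly increasing subsequence ending at i; dec[i] = longest strictly decreasing subsequence starting at i:
i:      1  2  3  4  5  6  7  8  9 10 11 12 13
a[i]:   1  8  6  7  7 12  8  5  2 15  9 11 10
inc:    1  2  2  3  3  4  4  2  2  5  5  6  6
dec:    1  4  3  3  3  4  3  2  1  3  1  2  1
Best peak at i=6 (value 12): inc=4, dec=4, length 4+4−1 = 7.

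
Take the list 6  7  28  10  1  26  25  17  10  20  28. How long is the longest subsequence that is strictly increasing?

6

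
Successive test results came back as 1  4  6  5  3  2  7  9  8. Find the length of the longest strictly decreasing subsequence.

4

Let dp[i] be the longest strictly decreasing subsequence ending at i:
i:     1 2 3 4 5 6 7 8 9
a[i]:  1 4 6 5 3 2 7 9 8
dp:    1 1 1 2 3 4 1 1 2
Maximum is 4.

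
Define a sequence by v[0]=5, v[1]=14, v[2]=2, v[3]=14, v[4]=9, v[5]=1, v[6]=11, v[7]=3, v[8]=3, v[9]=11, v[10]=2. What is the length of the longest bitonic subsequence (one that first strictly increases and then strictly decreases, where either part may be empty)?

inc[i] = longest strictly increasing subsequence ending at i; dec[i] = longest strictly decreasing subsequence starting at i:
i:      0  1  2  3  4  5  6  7  8  9 10
v[i]:   5 14  2 14  9  1 11  3  3 11  2
inc:    1  2  1  2  2  1  3  2  2  3  2
dec:    3  4  2  4  3  1  3  2  2  2  1
Best peak at i=1 (value 14): inc=2, dec=4, length 2+4−1 = 5.

5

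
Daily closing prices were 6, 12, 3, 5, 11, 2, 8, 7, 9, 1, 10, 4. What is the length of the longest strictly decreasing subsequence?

Negate each value so 'decreasing' becomes 'increasing', then run patience tails on the negated sequence:
-6 → extends → [-6]
-12 → replaces -6 → [-12]
-3 → extends → [-12, -3]
-5 → replaces -3 → [-12, -5]
-11 → replaces -5 → [-12, -11]
-2 → extends → [-12, -11, -2]
-8 → replaces -2 → [-12, -11, -8]
-7 → extends → [-12, -11, -8, -7]
-9 → replaces -8 → [-12, -11, -9, -7]
-1 → extends → [-12, -11, -9, -7, -1]
-10 → replaces -9 → [-12, -11, -10, -7, -1]
-4 → replaces -1 → [-12, -11, -10, -7, -4]
Five tails, so the longest strictly decreasing subsequence of the original has length 5.

5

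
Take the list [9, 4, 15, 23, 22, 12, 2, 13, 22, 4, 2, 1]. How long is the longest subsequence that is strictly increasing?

4

Let dp[i] be the length of the longest such subsequence ending at index i:
i:      1  2  3  4  5  6  7  8  9 10 11 12
a[i]:   9  4 15 23 22 12  2 13 22  4  2  1
dp:     1  1  2  3  3  2  1  3  4  2  1  1
Maximum dp value is 4.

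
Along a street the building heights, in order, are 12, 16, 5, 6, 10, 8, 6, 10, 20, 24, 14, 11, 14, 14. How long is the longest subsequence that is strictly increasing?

Let dp[i] be the length of the longest such subsequence ending at index i:
i:      1  2  3  4  5  6  7  8  9 10 11 12 13 14
a[i]:  12 16  5  6 10  8  6 10 20 24 14 11 14 14
dp:     1  2  1  2  3  3  2  4  5  6  5  5  6  6
Maximum dp value is 6.

6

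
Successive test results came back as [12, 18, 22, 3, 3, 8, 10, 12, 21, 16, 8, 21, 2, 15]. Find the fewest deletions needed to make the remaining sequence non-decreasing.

Fewest deletions = n − (longest non-decreasing subsequence).
Patience tails:
12 → extends → [12]
18 → extends → [12, 18]
22 → extends → [12, 18, 22]
3 → replaces 12 → [3, 18, 22]
3 → replaces 18 → [3, 3, 22]
8 → replaces 22 → [3, 3, 8]
10 → extends → [3, 3, 8, 10]
12 → extends → [3, 3, 8, 10, 12]
21 → extends → [3, 3, 8, 10, 12, 21]
16 → replaces 21 → [3, 3, 8, 10, 12, 16]
8 → replaces 10 → [3, 3, 8, 8, 12, 16]
21 → extends → [3, 3, 8, 8, 12, 16, 21]
2 → replaces 3 → [2, 3, 8, 8, 12, 16, 21]
15 → replaces 16 → [2, 3, 8, 8, 12, 15, 21]
Longest non-decreasing subsequence has length 7, so deletions = 14 − 7 = 7.

7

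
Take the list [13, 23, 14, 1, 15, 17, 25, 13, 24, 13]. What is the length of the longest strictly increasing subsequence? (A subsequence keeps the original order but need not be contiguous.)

Let dp[i] be the length of the longest such subsequence ending at index i:
i:      1  2  3  4  5  6  7  8  9 10
a[i]:  13 23 14  1 15 17 25 13 24 13
dp:     1  2  2  1  3  4  5  2  5  2
Maximum dp value is 5.

5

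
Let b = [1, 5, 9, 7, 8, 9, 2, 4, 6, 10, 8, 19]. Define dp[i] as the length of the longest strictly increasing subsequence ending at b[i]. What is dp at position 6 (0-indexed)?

dp[i] = 1 + max{dp[j] : j<i, b[j]<b[i]} (or 1 if no such j):
i:      0  1  2  3  4  5  6  7  8  9 10 11
b[i]:   1  5  9  7  8  9  2  4  6 10  8 19
dp:     1  2  3  3  4  5  2  3  4  6  5  7
At index 6 the value is 2.

2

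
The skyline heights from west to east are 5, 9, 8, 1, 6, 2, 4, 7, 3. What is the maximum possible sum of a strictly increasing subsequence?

18

Let S[i] be the best sum of a strictly increasing subsequence ending at i:
i:      1  2  3  4  5  6  7  8  9
a[i]:   5  9  8  1  6  2  4  7  3
S:      5 14 13  1 11  3  7 18  6
Maximum is 18 (e.g. 5 + 6 + 7).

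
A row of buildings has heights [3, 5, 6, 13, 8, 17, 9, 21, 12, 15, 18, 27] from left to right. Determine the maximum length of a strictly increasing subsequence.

Let dp[i] be the length of the longest such subsequence ending at index i:
i:      1  2  3  4  5  6  7  8  9 10 11 12
a[i]:   3  5  6 13  8 17  9 21 12 15 18 27
dp:     1  2  3  4  4  5  5  6  6  7  8  9
Maximum dp value is 9.

9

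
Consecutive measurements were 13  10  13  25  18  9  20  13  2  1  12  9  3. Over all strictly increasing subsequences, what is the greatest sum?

61

Let S[i] be the best sum of a strictly increasing subsequence ending at i:
i:      1  2  3  4  5  6  7  8  9 10 11 12 13
a[i]:  13 10 13 25 18  9 20 13  2  1 12  9  3
S:     13 10 23 48 41  9 61 23  2  1 22 11  5
Maximum is 61 (e.g. 10 + 13 + 18 + 20).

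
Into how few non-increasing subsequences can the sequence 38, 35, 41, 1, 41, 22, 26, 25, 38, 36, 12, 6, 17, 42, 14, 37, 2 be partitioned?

Place each on the leftmost legal pile:
38 → new pile 1 (tops now [38])
35 → pile 1 (tops now [35])
41 → new pile 2 (tops now [35, 41])
1 → pile 1 (tops now [1, 41])
41 → pile 2 (tops now [1, 41])
22 → pile 2 (tops now [1, 22])
26 → new pile 3 (tops now [1, 22, 26])
25 → pile 3 (tops now [1, 22, 25])
38 → new pile 4 (tops now [1, 22, 25, 38])
36 → pile 4 (tops now [1, 22, 25, 36])
12 → pile 2 (tops now [1, 12, 25, 36])
6 → pile 2 (tops now [1, 6, 25, 36])
17 → pile 3 (tops now [1, 6, 17, 36])
42 → new pile 5 (tops now [1, 6, 17, 36, 42])
14 → pile 3 (tops now [1, 6, 14, 36, 42])
37 → pile 5 (tops now [1, 6, 14, 36, 37])
2 → pile 2 (tops now [1, 2, 14, 36, 37])
Five piles.

5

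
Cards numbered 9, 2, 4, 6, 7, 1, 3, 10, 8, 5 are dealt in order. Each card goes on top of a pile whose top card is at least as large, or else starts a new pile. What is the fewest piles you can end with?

Place each on the leftmost legal pile:
9 → new pile 1 (tops now [9])
2 → pile 1 (tops now [2])
4 → new pile 2 (tops now [2, 4])
6 → new pile 3 (tops now [2, 4, 6])
7 → new pile 4 (tops now [2, 4, 6, 7])
1 → pile 1 (tops now [1, 4, 6, 7])
3 → pile 2 (tops now [1, 3, 6, 7])
10 → new pile 5 (tops now [1, 3, 6, 7, 10])
8 → pile 5 (tops now [1, 3, 6, 7, 8])
5 → pile 3 (tops now [1, 3, 5, 7, 8])
Five piles.

5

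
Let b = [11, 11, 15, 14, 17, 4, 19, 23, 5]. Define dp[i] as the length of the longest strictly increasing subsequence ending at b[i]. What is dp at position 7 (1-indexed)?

4

dp[i] = 1 + max{dp[j] : j<i, b[j]<b[i]} (or 1 if no such j):
i:      1  2  3  4  5  6  7  8  9
b[i]:  11 11 15 14 17  4 19 23  5
dp:     1  1  2  2  3  1  4  5  2
At index 7 the value is 4.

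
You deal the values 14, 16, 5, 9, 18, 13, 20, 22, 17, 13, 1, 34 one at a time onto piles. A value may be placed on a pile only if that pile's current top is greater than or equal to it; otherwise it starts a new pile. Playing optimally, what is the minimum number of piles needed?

Place each on the leftmost legal pile:
14 → new pile 1 (tops now [14])
16 → new pile 2 (tops now [14, 16])
5 → pile 1 (tops now [5, 16])
9 → pile 2 (tops now [5, 9])
18 → new pile 3 (tops now [5, 9, 18])
13 → pile 3 (tops now [5, 9, 13])
20 → new pile 4 (tops now [5, 9, 13, 20])
22 → new pile 5 (tops now [5, 9, 13, 20, 22])
17 → pile 4 (tops now [5, 9, 13, 17, 22])
13 → pile 3 (tops now [5, 9, 13, 17, 22])
1 → pile 1 (tops now [1, 9, 13, 17, 22])
34 → new pile 6 (tops now [1, 9, 13, 17, 22, 34])
Six piles.

6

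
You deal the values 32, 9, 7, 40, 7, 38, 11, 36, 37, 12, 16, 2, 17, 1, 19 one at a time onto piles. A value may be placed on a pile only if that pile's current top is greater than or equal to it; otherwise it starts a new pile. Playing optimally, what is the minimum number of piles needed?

6

Place each on the leftmost legal pile:
32 → new pile 1 (tops now [32])
9 → pile 1 (tops now [9])
7 → pile 1 (tops now [7])
40 → new pile 2 (tops now [7, 40])
7 → pile 1 (tops now [7, 40])
38 → pile 2 (tops now [7, 38])
11 → pile 2 (tops now [7, 11])
36 → new pile 3 (tops now [7, 11, 36])
37 → new pile 4 (tops now [7, 11, 36, 37])
12 → pile 3 (tops now [7, 11, 12, 37])
16 → pile 4 (tops now [7, 11, 12, 16])
2 → pile 1 (tops now [2, 11, 12, 16])
17 → new pile 5 (tops now [2, 11, 12, 16, 17])
1 → pile 1 (tops now [1, 11, 12, 16, 17])
19 → new pile 6 (tops now [1, 11, 12, 16, 17, 19])
Six piles.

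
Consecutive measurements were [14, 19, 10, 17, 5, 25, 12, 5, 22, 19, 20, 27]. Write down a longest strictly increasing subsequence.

Patience tails give the LIS length; then backtrack through the dp parents:
14 → extends → [14]
19 → extends → [14, 19]
10 → replaces 14 → [10, 19]
17 → replaces 19 → [10, 17]
5 → replaces 10 → [5, 17]
25 → extends → [5, 17, 25]
12 → replaces 17 → [5, 12, 25]
5 → already a tail → [5, 12, 25]
22 → replaces 25 → [5, 12, 22]
19 → replaces 22 → [5, 12, 19]
20 → extends → [5, 12, 19, 20]
27 → extends → [5, 12, 19, 20, 27]
Length 5; one witness is 14, 17, 19, 20, 27.

14, 17, 19, 20, 27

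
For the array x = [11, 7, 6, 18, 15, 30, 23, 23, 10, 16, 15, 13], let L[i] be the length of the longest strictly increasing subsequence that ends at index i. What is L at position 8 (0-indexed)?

dp[i] = 1 + max{dp[j] : j<i, x[j]<x[i]} (or 1 if no such j):
i:      0  1  2  3  4  5  6  7  8  9 10 11
x[i]:  11  7  6 18 15 30 23 23 10 16 15 13
dp:     1  1  1  2  2  3  3  3  2  3  3  3
At index 8 the value is 2.

2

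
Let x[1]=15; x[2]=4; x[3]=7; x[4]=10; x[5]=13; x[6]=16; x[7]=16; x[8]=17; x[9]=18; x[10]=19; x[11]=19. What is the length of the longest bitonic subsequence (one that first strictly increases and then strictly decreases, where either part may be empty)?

8

inc[i] = longest strictly increasing subsequence ending at i; dec[i] = longest strictly decreasing subsequence starting at i:
i:      1  2  3  4  5  6  7  8  9 10 11
x[i]:  15  4  7 10 13 16 16 17 18 19 19
inc:    1  1  2  3  4  5  5  6  7  8  8
dec:    2  1  1  1  1  1  1  1  1  1  1
Best peak at i=10 (value 19): inc=8, dec=1, length 8+1−1 = 8.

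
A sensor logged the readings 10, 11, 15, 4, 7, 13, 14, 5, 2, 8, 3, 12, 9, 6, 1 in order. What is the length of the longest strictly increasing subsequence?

4

Track the smallest tail for each achievable length (strict):
10 → extends → [10]
11 → extends → [10, 11]
15 → extends → [10, 11, 15]
4 → replaces 10 → [4, 11, 15]
7 → replaces 11 → [4, 7, 15]
13 → replaces 15 → [4, 7, 13]
14 → extends → [4, 7, 13, 14]
5 → replaces 7 → [4, 5, 13, 14]
2 → replaces 4 → [2, 5, 13, 14]
8 → replaces 13 → [2, 5, 8, 14]
3 → replaces 5 → [2, 3, 8, 14]
12 → replaces 14 → [2, 3, 8, 12]
9 → replaces 12 → [2, 3, 8, 9]
6 → replaces 8 → [2, 3, 6, 9]
1 → replaces 2 → [1, 3, 6, 9]
Four tails, so the longest strictly increasing subsequence has length 4 (e.g. 10, 11, 13, 14).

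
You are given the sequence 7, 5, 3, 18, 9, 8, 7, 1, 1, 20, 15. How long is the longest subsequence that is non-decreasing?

Track the smallest tail for each achievable length (allowing ties):
7 → extends → [7]
5 → replaces 7 → [5]
3 → replaces 5 → [3]
18 → extends → [3, 18]
9 → replaces 18 → [3, 9]
8 → replaces 9 → [3, 8]
7 → replaces 8 → [3, 7]
1 → replaces 3 → [1, 7]
1 → replaces 7 → [1, 1]
20 → extends → [1, 1, 20]
15 → replaces 20 → [1, 1, 15]
Three tails, so the longest non-decreasing subsequence has length 3 (e.g. 7, 18, 20).

3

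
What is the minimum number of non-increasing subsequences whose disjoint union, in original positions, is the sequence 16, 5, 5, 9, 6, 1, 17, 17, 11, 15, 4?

4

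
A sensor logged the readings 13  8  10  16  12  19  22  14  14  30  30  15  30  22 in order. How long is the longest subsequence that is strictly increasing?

Track the smallest tail for each achievable length (strict):
13 → extends → [13]
8 → replaces 13 → [8]
10 → extends → [8, 10]
16 → extends → [8, 10, 16]
12 → replaces 16 → [8, 10, 12]
19 → extends → [8, 10, 12, 19]
22 → extends → [8, 10, 12, 19, 22]
14 → replaces 19 → [8, 10, 12, 14, 22]
14 → already a tail → [8, 10, 12, 14, 22]
30 → extends → [8, 10, 12, 14, 22, 30]
30 → already a tail → [8, 10, 12, 14, 22, 30]
15 → replaces 22 → [8, 10, 12, 14, 15, 30]
30 → already a tail → [8, 10, 12, 14, 15, 30]
22 → replaces 30 → [8, 10, 12, 14, 15, 22]
Six tails, so the longest strictly increasing subsequence has length 6 (e.g. 8, 10, 16, 19, 22, 30).

6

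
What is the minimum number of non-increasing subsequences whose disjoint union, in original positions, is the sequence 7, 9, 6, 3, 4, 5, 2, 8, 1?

4

Place each on the leftmost legal pile:
7 → new pile 1 (tops now [7])
9 → new pile 2 (tops now [7, 9])
6 → pile 1 (tops now [6, 9])
3 → pile 1 (tops now [3, 9])
4 → pile 2 (tops now [3, 4])
5 → new pile 3 (tops now [3, 4, 5])
2 → pile 1 (tops now [2, 4, 5])
8 → new pile 4 (tops now [2, 4, 5, 8])
1 → pile 1 (tops now [1, 4, 5, 8])
Four piles.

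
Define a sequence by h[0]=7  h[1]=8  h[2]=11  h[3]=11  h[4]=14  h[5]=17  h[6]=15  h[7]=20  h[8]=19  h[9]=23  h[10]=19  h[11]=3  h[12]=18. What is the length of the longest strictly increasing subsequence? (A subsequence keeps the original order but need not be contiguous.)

Track the smallest tail for each achievable length (strict):
7 → extends → [7]
8 → extends → [7, 8]
11 → extends → [7, 8, 11]
11 → already a tail → [7, 8, 11]
14 → extends → [7, 8, 11, 14]
17 → extends → [7, 8, 11, 14, 17]
15 → replaces 17 → [7, 8, 11, 14, 15]
20 → extends → [7, 8, 11, 14, 15, 20]
19 → replaces 20 → [7, 8, 11, 14, 15, 19]
23 → extends → [7, 8, 11, 14, 15, 19, 23]
19 → already a tail → [7, 8, 11, 14, 15, 19, 23]
3 → replaces 7 → [3, 8, 11, 14, 15, 19, 23]
18 → replaces 19 → [3, 8, 11, 14, 15, 18, 23]
Seven tails, so the longest strictly increasing subsequence has length 7 (e.g. 7, 8, 11, 14, 17, 20, 23).

7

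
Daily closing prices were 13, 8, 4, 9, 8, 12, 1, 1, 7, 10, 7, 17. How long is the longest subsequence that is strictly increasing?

4

Track the smallest tail for each achievable length (strict):
13 → extends → [13]
8 → replaces 13 → [8]
4 → replaces 8 → [4]
9 → extends → [4, 9]
8 → replaces 9 → [4, 8]
12 → extends → [4, 8, 12]
1 → replaces 4 → [1, 8, 12]
1 → already a tail → [1, 8, 12]
7 → replaces 8 → [1, 7, 12]
10 → replaces 12 → [1, 7, 10]
7 → already a tail → [1, 7, 10]
17 → extends → [1, 7, 10, 17]
Four tails, so the longest strictly increasing subsequence has length 4 (e.g. 8, 9, 12, 17).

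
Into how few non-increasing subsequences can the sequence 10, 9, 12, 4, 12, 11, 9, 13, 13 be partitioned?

3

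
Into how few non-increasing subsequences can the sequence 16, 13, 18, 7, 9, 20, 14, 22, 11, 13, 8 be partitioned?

Place each on the leftmost legal pile:
16 → new pile 1 (tops now [16])
13 → pile 1 (tops now [13])
18 → new pile 2 (tops now [13, 18])
7 → pile 1 (tops now [7, 18])
9 → pile 2 (tops now [7, 9])
20 → new pile 3 (tops now [7, 9, 20])
14 → pile 3 (tops now [7, 9, 14])
22 → new pile 4 (tops now [7, 9, 14, 22])
11 → pile 3 (tops now [7, 9, 11, 22])
13 → pile 4 (tops now [7, 9, 11, 13])
8 → pile 2 (tops now [7, 8, 11, 13])
Four piles.

4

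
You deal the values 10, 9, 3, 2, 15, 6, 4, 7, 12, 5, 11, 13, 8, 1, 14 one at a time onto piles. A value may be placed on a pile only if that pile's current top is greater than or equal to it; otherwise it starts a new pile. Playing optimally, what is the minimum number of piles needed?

6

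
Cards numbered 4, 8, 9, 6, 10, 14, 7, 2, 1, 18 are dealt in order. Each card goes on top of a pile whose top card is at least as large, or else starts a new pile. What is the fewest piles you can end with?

6

Place each on the leftmost legal pile:
4 → new pile 1 (tops now [4])
8 → new pile 2 (tops now [4, 8])
9 → new pile 3 (tops now [4, 8, 9])
6 → pile 2 (tops now [4, 6, 9])
10 → new pile 4 (tops now [4, 6, 9, 10])
14 → new pile 5 (tops now [4, 6, 9, 10, 14])
7 → pile 3 (tops now [4, 6, 7, 10, 14])
2 → pile 1 (tops now [2, 6, 7, 10, 14])
1 → pile 1 (tops now [1, 6, 7, 10, 14])
18 → new pile 6 (tops now [1, 6, 7, 10, 14, 18])
Six piles.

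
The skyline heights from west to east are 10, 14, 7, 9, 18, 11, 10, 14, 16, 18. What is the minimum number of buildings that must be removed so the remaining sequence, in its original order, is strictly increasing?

Fewest deletions = n − (longest strictly increasing subsequence).
Patience tails:
10 → extends → [10]
14 → extends → [10, 14]
7 → replaces 10 → [7, 14]
9 → replaces 14 → [7, 9]
18 → extends → [7, 9, 18]
11 → replaces 18 → [7, 9, 11]
10 → replaces 11 → [7, 9, 10]
14 → extends → [7, 9, 10, 14]
16 → extends → [7, 9, 10, 14, 16]
18 → extends → [7, 9, 10, 14, 16, 18]
Longest strictly increasing subsequence has length 6, so deletions = 10 − 6 = 4.

4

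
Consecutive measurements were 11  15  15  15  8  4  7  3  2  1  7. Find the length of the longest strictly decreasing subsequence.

Negate each value so 'decreasing' becomes 'increasing', then run patience tails on the negated sequence:
-11 → extends → [-11]
-15 → replaces -11 → [-15]
-15 → already a tail → [-15]
-15 → already a tail → [-15]
-8 → extends → [-15, -8]
-4 → extends → [-15, -8, -4]
-7 → replaces -4 → [-15, -8, -7]
-3 → extends → [-15, -8, -7, -3]
-2 → extends → [-15, -8, -7, -3, -2]
-1 → extends → [-15, -8, -7, -3, -2, -1]
-7 → already a tail → [-15, -8, -7, -3, -2, -1]
Six tails, so the longest strictly decreasing subsequence of the original has length 6.

6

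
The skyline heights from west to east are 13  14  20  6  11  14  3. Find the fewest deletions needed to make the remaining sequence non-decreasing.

4

Fewest deletions = n − (longest non-decreasing subsequence).
Patience tails:
13 → extends → [13]
14 → extends → [13, 14]
20 → extends → [13, 14, 20]
6 → replaces 13 → [6, 14, 20]
11 → replaces 14 → [6, 11, 20]
14 → replaces 20 → [6, 11, 14]
3 → replaces 6 → [3, 11, 14]
Longest non-decreasing subsequence has length 3, so deletions = 7 − 3 = 4.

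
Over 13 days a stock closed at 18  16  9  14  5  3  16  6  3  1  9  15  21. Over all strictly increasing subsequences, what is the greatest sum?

Let S[i] be the best sum of a strictly increasing subsequence ending at i:
i:      1  2  3  4  5  6  7  8  9 10 11 12 13
a[i]:  18 16  9 14  5  3 16  6  3  1  9 15 21
S:     18 16  9 23  5  3 39 11  3  1 20 38 60
Maximum is 60 (e.g. 9 + 14 + 16 + 21).

60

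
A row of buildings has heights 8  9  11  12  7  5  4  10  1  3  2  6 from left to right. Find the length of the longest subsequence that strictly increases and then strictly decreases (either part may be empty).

inc[i] = longest strictly increasing subsequence ending at i; dec[i] = longest strictly decreasing subsequence starting at i:
i:      1  2  3  4  5  6  7  8  9 10 11 12
a[i]:   8  9 11 12  7  5  4 10  1  3  2  6
inc:    1  2  3  4  1  1  1  3  1  2  2  3
dec:    6  6  6  6  5  4  3  3  1  2  1  1
Best peak at i=4 (value 12): inc=4, dec=6, length 4+6−1 = 9.

9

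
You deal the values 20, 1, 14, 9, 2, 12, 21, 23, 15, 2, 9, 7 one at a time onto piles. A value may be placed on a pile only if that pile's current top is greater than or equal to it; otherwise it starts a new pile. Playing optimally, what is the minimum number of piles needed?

5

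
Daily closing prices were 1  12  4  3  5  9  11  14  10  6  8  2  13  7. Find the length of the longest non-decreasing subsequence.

6

Let dp[i] be the length of the longest such subsequence ending at index i:
i:      1  2  3  4  5  6  7  8  9 10 11 12 13 14
a[i]:   1 12  4  3  5  9 11 14 10  6  8  2 13  7
dp:     1  2  2  2  3  4  5  6  5  4  5  2  6  5
Maximum dp value is 6.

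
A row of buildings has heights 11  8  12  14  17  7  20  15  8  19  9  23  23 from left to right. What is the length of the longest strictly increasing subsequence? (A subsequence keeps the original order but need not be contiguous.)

6

Track the smallest tail for each achievable length (strict):
11 → extends → [11]
8 → replaces 11 → [8]
12 → extends → [8, 12]
14 → extends → [8, 12, 14]
17 → extends → [8, 12, 14, 17]
7 → replaces 8 → [7, 12, 14, 17]
20 → extends → [7, 12, 14, 17, 20]
15 → replaces 17 → [7, 12, 14, 15, 20]
8 → replaces 12 → [7, 8, 14, 15, 20]
19 → replaces 20 → [7, 8, 14, 15, 19]
9 → replaces 14 → [7, 8, 9, 15, 19]
23 → extends → [7, 8, 9, 15, 19, 23]
23 → already a tail → [7, 8, 9, 15, 19, 23]
Six tails, so the longest strictly increasing subsequence has length 6 (e.g. 11, 12, 14, 17, 20, 23).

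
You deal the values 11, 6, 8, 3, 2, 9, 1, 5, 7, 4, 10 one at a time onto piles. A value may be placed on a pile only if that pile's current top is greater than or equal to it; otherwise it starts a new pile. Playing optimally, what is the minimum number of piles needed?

4

Place each on the leftmost legal pile:
11 → new pile 1 (tops now [11])
6 → pile 1 (tops now [6])
8 → new pile 2 (tops now [6, 8])
3 → pile 1 (tops now [3, 8])
2 → pile 1 (tops now [2, 8])
9 → new pile 3 (tops now [2, 8, 9])
1 → pile 1 (tops now [1, 8, 9])
5 → pile 2 (tops now [1, 5, 9])
7 → pile 3 (tops now [1, 5, 7])
4 → pile 2 (tops now [1, 4, 7])
10 → new pile 4 (tops now [1, 4, 7, 10])
Four piles.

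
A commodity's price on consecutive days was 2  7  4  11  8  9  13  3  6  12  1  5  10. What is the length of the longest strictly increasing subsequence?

5

Let dp[i] be the length of the longest such subsequence ending at index i:
i:      1  2  3  4  5  6  7  8  9 10 11 12 13
a[i]:   2  7  4 11  8  9 13  3  6 12  1  5 10
dp:     1  2  2  3  3  4  5  2  3  5  1  3  5
Maximum dp value is 5.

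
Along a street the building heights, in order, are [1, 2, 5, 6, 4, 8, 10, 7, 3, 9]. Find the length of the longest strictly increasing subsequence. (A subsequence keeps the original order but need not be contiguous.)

Let dp[i] be the length of the longest such subsequence ending at index i:
i:      1  2  3  4  5  6  7  8  9 10
a[i]:   1  2  5  6  4  8 10  7  3  9
dp:     1  2  3  4  3  5  6  5  3  6
Maximum dp value is 6.

6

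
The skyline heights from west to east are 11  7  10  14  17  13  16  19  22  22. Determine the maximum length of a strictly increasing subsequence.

6

Let dp[i] be the length of the longest such subsequence ending at index i:
i:      1  2  3  4  5  6  7  8  9 10
a[i]:  11  7 10 14 17 13 16 19 22 22
dp:     1  1  2  3  4  3  4  5  6  6
Maximum dp value is 6.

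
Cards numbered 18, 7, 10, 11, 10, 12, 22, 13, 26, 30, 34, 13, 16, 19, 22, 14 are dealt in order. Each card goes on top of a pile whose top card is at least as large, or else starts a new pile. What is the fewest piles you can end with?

The minimum number of non-increasing subsequences covering a sequence equals the length of its longest strictly increasing subsequence.
LIS length is 8 (e.g. 7, 10, 11, 12, 22, 26, 30, 34), so 8 piles are needed.

8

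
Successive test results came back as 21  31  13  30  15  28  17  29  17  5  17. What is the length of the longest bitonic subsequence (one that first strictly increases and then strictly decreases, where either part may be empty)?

6

inc[i] = longest strictly increasing subsequence ending at i; dec[i] = longest strictly decreasing subsequence starting at i:
i:      1  2  3  4  5  6  7  8  9 10 11
a[i]:  21 31 13 30 15 28 17 29 17  5 17
inc:    1  2  1  2  2  3  3  4  3  1  3
dec:    3  5  2  4  2  3  2  3  2  1  1
Best peak at i=2 (value 31): inc=2, dec=5, length 2+5−1 = 6.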